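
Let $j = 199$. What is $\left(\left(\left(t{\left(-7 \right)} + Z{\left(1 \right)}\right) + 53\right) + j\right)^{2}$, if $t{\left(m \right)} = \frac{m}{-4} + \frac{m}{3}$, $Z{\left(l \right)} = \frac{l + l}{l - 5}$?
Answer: $\frac{9066121}{144} \approx 62959.0$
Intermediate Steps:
$Z{\left(l \right)} = \frac{2 l}{-5 + l}$
$t{\left(m \right)} = \frac{m}{12}$ ($t{\left(m \right)} = m \left(- \frac{1}{4}\right) + m \frac{1}{3} = - \frac{m}{4} + \frac{m}{3} = \frac{m}{12}$)
$\left(\left(\left(t{\left(-7 \right)} + Z{\left(1 \right)}\right) + 53\right) + j\right)^{2} = \left(\left(\left(\frac{1}{12} \left(-7\right) + 2 \cdot 1 \frac{1}{-5 + 1}\right) + 53\right) + 199\right)^{2} = \left(\left(\left(- \frac{7}{12} + 2 \cdot 1 \frac{1}{-4}\right) + 53\right) + 199\right)^{2} = \left(\left(\left(- \frac{7}{12} + 2 \cdot 1 \left(- \frac{1}{4}\right)\right) + 53\right) + 199\right)^{2} = \left(\left(\left(- \frac{7}{12} - \frac{1}{2}\right) + 53\right) + 199\right)^{2} = \left(\left(- \frac{13}{12} + 53\right) + 199\right)^{2} = \left(\frac{623}{12} + 199\right)^{2} = \left(\frac{3011}{12}\right)^{2} = \frac{9066121}{144}$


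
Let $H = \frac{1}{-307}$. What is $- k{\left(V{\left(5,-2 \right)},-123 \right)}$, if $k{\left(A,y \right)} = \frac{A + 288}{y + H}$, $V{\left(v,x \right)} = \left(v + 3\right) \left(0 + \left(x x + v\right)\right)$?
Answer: $\frac{55260}{18881} \approx 2.9268$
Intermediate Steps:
$H = - \frac{1}{307} \approx -0.0032573$
$V{\left(v,x \right)} = \left(3 + v\right) \left(v + x^{2}\right)$ ($V{\left(v,x \right)} = \left(3 + v\right) \left(0 + \left(x^{2} + v\right)\right) = \left(3 + v\right) \left(0 + \left(v + x^{2}\right)\right) = \left(3 + v\right) \left(v + x^{2}\right)$)
$k{\left(A,y \right)} = \frac{288 + A}{- \frac{1}{307} + y}$ ($k{\left(A,y \right)} = \frac{A + 288}{y - \frac{1}{307}} = \frac{288 + A}{- \frac{1}{307} + y}$)
$- k{\left(V{\left(5,-2 \right)},-123 \right)} = - \frac{307 \left(288 + \left(5^{2} + 3 \cdot 5 + 3 \left(-2\right)^{2} + 5 \left(-2\right)^{2}\right)\right)}{-1 + 307 \left(-123\right)} = - \frac{307 \left(288 + \left(25 + 15 + 3 \cdot 4 + 5 \cdot 4\right)\right)}{-1 - 37761} = - \frac{307 \left(288 + \left(25 + 15 + 12 + 20\right)\right)}{-37762} = - \frac{307 \left(-1\right) \left(288 + 72\right)}{37762} = - \frac{307 \left(-1\right) 360}{37762} = \left(-1\right) \left(- \frac{55260}{18881}\right) = \frac{55260}{18881}$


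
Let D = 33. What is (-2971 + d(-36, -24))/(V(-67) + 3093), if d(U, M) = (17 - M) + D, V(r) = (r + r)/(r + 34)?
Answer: -95601/102203 ≈ -0.93540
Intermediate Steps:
V(r) = 2*r/(34 + r) (V(r) = (2*r)/(34 + r) = 2*r/(34 + r))
d(U, M) = 50 - M (d(U, M) = (17 - M) + 33 = 50 - M)
(-2971 + d(-36, -24))/(V(-67) + 3093) = (-2971 + (50 - 1*(-24)))/(2*(-67)/(34 - 67) + 3093) = (-2971 + (50 + 24))/(2*(-67)/(-33) + 3093) = (-2971 + 74)/(2*(-67)*(-1/33) + 3093) = -2897/(134/33 + 3093) = -2897/102203/33 = -2897*33/102203 = -95601/102203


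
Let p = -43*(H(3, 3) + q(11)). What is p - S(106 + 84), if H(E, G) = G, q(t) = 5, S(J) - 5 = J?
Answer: -539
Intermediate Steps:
S(J) = 5 + J
p = -344 (p = -43*(3 + 5) = -43*8 = -344)
p - S(106 + 84) = -344 - (5 + (106 + 84)) = -344 - (5 + 190) = -344 - 1*195 = -344 - 195 = -539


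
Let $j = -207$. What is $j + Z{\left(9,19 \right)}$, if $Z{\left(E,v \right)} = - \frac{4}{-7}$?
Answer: $- \frac{1445}{7} \approx -206.43$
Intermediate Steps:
$Z{\left(E,v \right)} = \frac{4}{7}$ ($Z{\left(E,v \right)} = \left(-4\right) \left(- \frac{1}{7}\right) = \frac{4}{7}$)
$j + Z{\left(9,19 \right)} = -207 + \frac{4}{7} = - \frac{1445}{7}$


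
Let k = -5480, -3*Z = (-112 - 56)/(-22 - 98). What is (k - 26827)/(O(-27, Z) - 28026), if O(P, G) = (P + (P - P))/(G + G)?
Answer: 150766/130653 ≈ 1.1539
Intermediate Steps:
Z = -7/15 (Z = -(-112 - 56)/(3*(-22 - 98)) = -(-56)/(-120) = -(-56)*(-1)/120 = -1/3*7/5 = -7/15 ≈ -0.46667)
O(P, G) = P/(2*G) (O(P, G) = (P + 0)/((2*G)) = P*(1/(2*G)) = P/(2*G))
(k - 26827)/(O(-27, Z) - 28026) = (-5480 - 26827)/((1/2)*(-27)/(-7/15) - 28026) = -32307/((1/2)*(-27)*(-15/7) - 28026) = -32307/(405/14 - 28026) = -32307/(-391959/14) = -32307*(-14/391959) = 150766/130653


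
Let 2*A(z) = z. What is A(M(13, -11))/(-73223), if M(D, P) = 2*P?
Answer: 11/73223 ≈ 0.00015023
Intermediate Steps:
A(z) = z/2
A(M(13, -11))/(-73223) = ((2*(-11))/2)/(-73223) = ((1/2)*(-22))*(-1/73223) = -11*(-1/73223) = 11/73223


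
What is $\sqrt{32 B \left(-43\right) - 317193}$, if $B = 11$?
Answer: $i \sqrt{332329} \approx 576.48 i$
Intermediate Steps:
$\sqrt{32 B \left(-43\right) - 317193} = \sqrt{32 \cdot 11 \left(-43\right) - 317193} = \sqrt{352 \left(-43\right) - 317193} = \sqrt{-15136 - 317193} = \sqrt{-332329} = i \sqrt{332329}$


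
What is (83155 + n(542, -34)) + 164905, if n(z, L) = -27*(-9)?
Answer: 248303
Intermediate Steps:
n(z, L) = 243
(83155 + n(542, -34)) + 164905 = (83155 + 243) + 164905 = 83398 + 164905 = 248303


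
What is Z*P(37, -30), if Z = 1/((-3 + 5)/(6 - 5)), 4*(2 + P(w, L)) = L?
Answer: -19/4 ≈ -4.7500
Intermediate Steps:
P(w, L) = -2 + L/4
Z = 1/2 (Z = 1/(2/1) = 1/(2*1) = 1/2 ≈ 0.50000)
Z*P(37, -30) = (-2 + (1/4)*(-30))/2 = (-2 - 15/2)/2 = (1/2)*(-19/2) = -19/4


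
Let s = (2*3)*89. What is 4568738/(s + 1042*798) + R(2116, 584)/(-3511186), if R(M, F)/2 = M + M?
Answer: 4008661608017/730370577825 ≈ 5.4885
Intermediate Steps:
R(M, F) = 4*M (R(M, F) = 2*(M + M) = 2*(2*M) = 4*M)
s = 534 (s = 6*89 = 534)
4568738/(s + 1042*798) + R(2116, 584)/(-3511186) = 4568738/(534 + 1042*798) + (4*2116)/(-3511186) = 4568738/(534 + 831516) + 8464*(-1/3511186) = 4568738/832050 - 4232/1755593 = 4568738*(1/832050) - 4232/1755593 = 2284369/416025 - 4232/1755593 = 4008661608017/730370577825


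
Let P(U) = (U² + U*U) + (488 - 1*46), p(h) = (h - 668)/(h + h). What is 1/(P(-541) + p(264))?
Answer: 132/77326027 ≈ 1.7071e-6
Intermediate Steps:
p(h) = (-668 + h)/(2*h) (p(h) = (-668 + h)/((2*h)) = (-668 + h)*(1/(2*h)) = (-668 + h)/(2*h))
P(U) = 442 + 2*U² (P(U) = (U² + U²) + (488 - 46) = 2*U² + 442 = 442 + 2*U²)
1/(P(-541) + p(264)) = 1/((442 + 2*(-541)²) + (½)*(-668 + 264)/264) = 1/((442 + 2*292681) + (½)*(1/264)*(-404)) = 1/((442 + 585362) - 101/132) = 1/(585804 - 101/132) = 1/(77326027/132) = 132/77326027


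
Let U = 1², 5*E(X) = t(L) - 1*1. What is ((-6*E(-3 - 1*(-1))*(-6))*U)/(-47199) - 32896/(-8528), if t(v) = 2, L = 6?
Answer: 161728844/41928445 ≈ 3.8573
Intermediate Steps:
E(X) = ⅕ (E(X) = (2 - 1*1)/5 = (2 - 1)/5 = (⅕)*1 = ⅕)
U = 1
((-6*E(-3 - 1*(-1))*(-6))*U)/(-47199) - 32896/(-8528) = ((-6*⅕*(-6))*1)/(-47199) - 32896/(-8528) = (-6/5*(-6)*1)*(-1/47199) - 32896*(-1/8528) = ((36/5)*1)*(-1/47199) + 2056/533 = (36/5)*(-1/47199) + 2056/533 = -12/78665 + 2056/533 = 161728844/41928445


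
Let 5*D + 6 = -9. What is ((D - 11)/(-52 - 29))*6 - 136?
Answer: -3644/27 ≈ -134.96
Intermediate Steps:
D = -3 (D = -6/5 + (⅕)*(-9) = -6/5 - 9/5 = -3)
((D - 11)/(-52 - 29))*6 - 136 = ((-3 - 11)/(-52 - 29))*6 - 136 = -14/(-81)*6 - 136 = -14*(-1/81)*6 - 136 = (14/81)*6 - 136 = 28/27 - 136 = -3644/27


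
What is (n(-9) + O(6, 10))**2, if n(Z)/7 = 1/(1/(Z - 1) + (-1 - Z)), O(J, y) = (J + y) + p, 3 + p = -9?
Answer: 148996/6241 ≈ 23.874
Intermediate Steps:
p = -12 (p = -3 - 9 = -12)
O(J, y) = -12 + J + y (O(J, y) = (J + y) - 12 = -12 + J + y)
n(Z) = 7/(-1 + 1/(-1 + Z) - Z) (n(Z) = 7/(1/(Z - 1) + (-1 - Z)) = 7/(1/(-1 + Z) + (-1 - Z)) = 7/(-1 + 1/(-1 + Z) - Z))
(n(-9) + O(6, 10))**2 = (7*(1 - 1*(-9))/(-2 + (-9)**2) + (-12 + 6 + 10))**2 = (7*(1 + 9)/(-2 + 81) + 4)**2 = (7*10/79 + 4)**2 = (7*(1/79)*10 + 4)**2 = (70/79 + 4)**2 = (386/79)**2 = 148996/6241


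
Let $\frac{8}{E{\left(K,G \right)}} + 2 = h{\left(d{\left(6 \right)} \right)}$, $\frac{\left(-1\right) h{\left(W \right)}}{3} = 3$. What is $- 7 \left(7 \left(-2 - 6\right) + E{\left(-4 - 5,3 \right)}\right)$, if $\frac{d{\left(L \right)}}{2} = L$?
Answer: $\frac{4368}{11} \approx 397.09$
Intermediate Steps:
$d{\left(L \right)} = 2 L$
$h{\left(W \right)} = -9$ ($h{\left(W \right)} = \left(-3\right) 3 = -9$)
$E{\left(K,G \right)} = - \frac{8}{11}$ ($E{\left(K,G \right)} = \frac{8}{-2 - 9} = \frac{8}{-11} = 8 \left(- \frac{1}{11}\right) = - \frac{8}{11}$)
$- 7 \left(7 \left(-2 - 6\right) + E{\left(-4 - 5,3 \right)}\right) = - 7 \left(7 \left(-2 - 6\right) - \frac{8}{11}\right) = - 7 \left(7 \left(-8\right) - \frac{8}{11}\right) = - 7 \left(-56 - \frac{8}{11}\right) = \left(-7\right) \left(- \frac{624}{11}\right) = \frac{4368}{11}$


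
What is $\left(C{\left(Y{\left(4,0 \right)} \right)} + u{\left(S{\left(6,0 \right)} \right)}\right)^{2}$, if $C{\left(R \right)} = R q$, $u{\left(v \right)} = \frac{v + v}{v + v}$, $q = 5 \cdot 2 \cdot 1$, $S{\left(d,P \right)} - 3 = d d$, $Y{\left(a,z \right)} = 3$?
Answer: $961$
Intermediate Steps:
$S{\left(d,P \right)} = 3 + d^{2}$ ($S{\left(d,P \right)} = 3 + d d = 3 + d^{2}$)
$q = 10$ ($q = 10 \cdot 1 = 10$)
$u{\left(v \right)} = 1$ ($u{\left(v \right)} = \frac{2 v}{2 v} = 2 v \frac{1}{2 v} = 1$)
$C{\left(R \right)} = 10 R$ ($C{\left(R \right)} = R 10 = 10 R$)
$\left(C{\left(Y{\left(4,0 \right)} \right)} + u{\left(S{\left(6,0 \right)} \right)}\right)^{2} = \left(10 \cdot 3 + 1\right)^{2} = \left(30 + 1\right)^{2} = 31^{2} = 961$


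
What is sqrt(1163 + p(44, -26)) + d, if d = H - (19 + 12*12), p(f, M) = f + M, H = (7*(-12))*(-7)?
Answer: 425 + sqrt(1181) ≈ 459.37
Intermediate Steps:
H = 588 (H = -84*(-7) = 588)
p(f, M) = M + f
d = 425 (d = 588 - (19 + 12*12) = 588 - (19 + 144) = 588 - 1*163 = 588 - 163 = 425)
sqrt(1163 + p(44, -26)) + d = sqrt(1163 + (-26 + 44)) + 425 = sqrt(1163 + 18) + 425 = sqrt(1181) + 425 = 425 + sqrt(1181)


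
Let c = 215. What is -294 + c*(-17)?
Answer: -3949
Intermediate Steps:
-294 + c*(-17) = -294 + 215*(-17) = -294 - 3655 = -3949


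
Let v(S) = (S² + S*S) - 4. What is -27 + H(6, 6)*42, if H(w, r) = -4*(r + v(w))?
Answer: -12459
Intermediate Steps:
v(S) = -4 + 2*S² (v(S) = (S² + S²) - 4 = 2*S² - 4 = -4 + 2*S²)
H(w, r) = 16 - 8*w² - 4*r (H(w, r) = -4*(r + (-4 + 2*w²)) = -4*(-4 + r + 2*w²) = 16 - 8*w² - 4*r)
-27 + H(6, 6)*42 = -27 + (16 - 8*6² - 4*6)*42 = -27 + (16 - 8*36 - 24)*42 = -27 + (16 - 288 - 24)*42 = -27 - 296*42 = -27 - 12432 = -12459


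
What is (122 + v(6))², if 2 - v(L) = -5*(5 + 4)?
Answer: 28561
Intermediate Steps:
v(L) = 47 (v(L) = 2 - (-5)*(5 + 4) = 2 - (-5)*9 = 2 - 1*(-45) = 2 + 45 = 47)
(122 + v(6))² = (122 + 47)² = 169² = 28561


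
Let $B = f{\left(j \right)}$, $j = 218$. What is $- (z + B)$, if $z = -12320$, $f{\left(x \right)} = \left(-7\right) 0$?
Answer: $12320$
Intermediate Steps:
$f{\left(x \right)} = 0$
$B = 0$
$- (z + B) = - (-12320 + 0) = \left(-1\right) \left(-12320\right) = 12320$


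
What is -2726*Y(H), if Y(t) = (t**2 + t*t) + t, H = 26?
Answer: -3756428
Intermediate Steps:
Y(t) = t + 2*t**2 (Y(t) = (t**2 + t**2) + t = 2*t**2 + t = t + 2*t**2)
-2726*Y(H) = -70876*(1 + 2*26) = -70876*(1 + 52) = -70876*53 = -2726*1378 = -3756428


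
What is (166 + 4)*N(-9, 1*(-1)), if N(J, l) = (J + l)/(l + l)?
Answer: 850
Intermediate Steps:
N(J, l) = (J + l)/(2*l) (N(J, l) = (J + l)/((2*l)) = (J + l)*(1/(2*l)) = (J + l)/(2*l))
(166 + 4)*N(-9, 1*(-1)) = (166 + 4)*((-9 + 1*(-1))/(2*((1*(-1))))) = 170*((½)*(-9 - 1)/(-1)) = 170*((½)*(-1)*(-10)) = 170*5 = 850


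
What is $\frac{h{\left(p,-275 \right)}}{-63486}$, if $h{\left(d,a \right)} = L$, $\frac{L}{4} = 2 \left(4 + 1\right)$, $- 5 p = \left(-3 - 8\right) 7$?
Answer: $- \frac{20}{31743} \approx -0.00063006$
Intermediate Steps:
$p = \frac{77}{5}$ ($p = - \frac{\left(-3 - 8\right) 7}{5} = - \frac{\left(-11\right) 7}{5} = \left(- \frac{1}{5}\right) \left(-77\right) = \frac{77}{5} \approx 15.4$)
$L = 40$ ($L = 4 \cdot 2 \left(4 + 1\right) = 4 \cdot 2 \cdot 5 = 4 \cdot 10 = 40$)
$h{\left(d,a \right)} = 40$
$\frac{h{\left(p,-275 \right)}}{-63486} = \frac{40}{-63486} = 40 \left(- \frac{1}{63486}\right) = - \frac{20}{31743}$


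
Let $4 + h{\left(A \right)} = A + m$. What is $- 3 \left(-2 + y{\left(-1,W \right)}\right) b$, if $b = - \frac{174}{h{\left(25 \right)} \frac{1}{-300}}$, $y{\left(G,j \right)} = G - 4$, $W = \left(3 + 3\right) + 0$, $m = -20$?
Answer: $1096200$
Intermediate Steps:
$W = 6$ ($W = 6 + 0 = 6$)
$h{\left(A \right)} = -24 + A$ ($h{\left(A \right)} = -4 + \left(A - 20\right) = -4 + \left(-20 + A\right) = -24 + A$)
$y{\left(G,j \right)} = -4 + G$
$b = 52200$ ($b = - \frac{174}{\left(-24 + 25\right) \frac{1}{-300}} = - \frac{174}{1 \left(- \frac{1}{300}\right)} = - \frac{174}{- \frac{1}{300}} = \left(-174\right) \left(-300\right) = 52200$)
$- 3 \left(-2 + y{\left(-1,W \right)}\right) b = - 3 \left(-2 - 5\right) 52200 = \left(-3\right) \left(-7\right) 52200 = 21 \cdot 52200 = 1096200$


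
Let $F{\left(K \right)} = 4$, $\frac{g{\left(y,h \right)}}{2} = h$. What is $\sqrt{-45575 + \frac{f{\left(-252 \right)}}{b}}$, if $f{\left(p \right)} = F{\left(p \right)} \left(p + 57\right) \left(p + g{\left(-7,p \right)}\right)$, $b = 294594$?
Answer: $\frac{i \sqrt{109863364880855}}{49099} \approx 213.48 i$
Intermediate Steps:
$g{\left(y,h \right)} = 2 h$
$f{\left(p \right)} = 12 p \left(57 + p\right)$ ($f{\left(p \right)} = 4 \left(p + 57\right) \left(p + 2 p\right) = 4 \left(57 + p\right) 3 p = 4 \cdot 3 p \left(57 + p\right) = 12 p \left(57 + p\right)$)
$\sqrt{-45575 + \frac{f{\left(-252 \right)}}{b}} = \sqrt{-45575 + \frac{12 \left(-252\right) \left(57 - 252\right)}{294594}} = \sqrt{-45575 + 12 \left(-252\right) \left(-195\right) \frac{1}{294594}} = \sqrt{-45575 + 589680 \cdot \frac{1}{294594}} = \sqrt{-45575 + \frac{98280}{49099}} = \sqrt{- \frac{2237588645}{49099}} = \frac{i \sqrt{109863364880855}}{49099}$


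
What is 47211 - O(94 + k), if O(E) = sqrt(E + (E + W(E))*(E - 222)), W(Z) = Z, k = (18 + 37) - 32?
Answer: 47211 - 3*I*sqrt(2717) ≈ 47211.0 - 156.37*I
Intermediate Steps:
k = 23 (k = 55 - 32 = 23)
O(E) = sqrt(E + 2*E*(-222 + E)) (O(E) = sqrt(E + (E + E)*(E - 222)) = sqrt(E + (2*E)*(-222 + E)) = sqrt(E + 2*E*(-222 + E)))
47211 - O(94 + k) = 47211 - sqrt((94 + 23)*(-443 + 2*(94 + 23))) = 47211 - sqrt(117*(-443 + 2*117)) = 47211 - sqrt(117*(-443 + 234)) = 47211 - sqrt(117*(-209)) = 47211 - sqrt(-24453) = 47211 - 3*I*sqrt(2717)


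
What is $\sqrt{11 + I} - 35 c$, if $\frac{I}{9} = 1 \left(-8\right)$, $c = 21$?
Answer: $-735 + i \sqrt{61} \approx -735.0 + 7.8102 i$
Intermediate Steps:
$I = -72$ ($I = 9 \cdot 1 \left(-8\right) = 9 \left(-8\right) = -72$)
$\sqrt{11 + I} - 35 c = \sqrt{11 - 72} - 735 = \sqrt{-61} - 735 = i \sqrt{61} - 735 = -735 + i \sqrt{61}$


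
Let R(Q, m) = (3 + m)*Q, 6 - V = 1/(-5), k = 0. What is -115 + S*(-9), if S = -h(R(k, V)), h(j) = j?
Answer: -115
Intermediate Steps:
V = 31/5 (V = 6 - 1/(-5) = 6 - (-1)/5 = 6 - 1*(-1/5) = 6 + 1/5 = 31/5 ≈ 6.2000)
R(Q, m) = Q*(3 + m)
S = 0 (S = -0*(3 + 31/5) = -0*46/5 = -1*0 = 0)
-115 + S*(-9) = -115 + 0*(-9) = -115 + 0 = -115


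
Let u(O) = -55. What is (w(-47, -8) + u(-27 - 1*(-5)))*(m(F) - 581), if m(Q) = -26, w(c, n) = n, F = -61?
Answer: 38241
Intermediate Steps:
(w(-47, -8) + u(-27 - 1*(-5)))*(m(F) - 581) = (-8 - 55)*(-26 - 581) = -63*(-607) = 38241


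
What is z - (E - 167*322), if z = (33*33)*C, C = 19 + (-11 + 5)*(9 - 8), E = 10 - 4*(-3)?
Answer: 67909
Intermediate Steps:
E = 22 (E = 10 + 12 = 22)
C = 13 (C = 19 - 6*1 = 19 - 6 = 13)
z = 14157 (z = (33*33)*13 = 1089*13 = 14157)
z - (E - 167*322) = 14157 - (22 - 167*322) = 14157 - (22 - 53774) = 14157 - 1*(-53752) = 14157 + 53752 = 67909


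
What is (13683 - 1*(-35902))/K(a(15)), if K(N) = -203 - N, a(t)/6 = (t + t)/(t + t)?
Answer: -49585/209 ≈ -237.25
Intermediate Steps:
a(t) = 6 (a(t) = 6*((t + t)/(t + t)) = 6*((2*t)/((2*t))) = 6*((2*t)*(1/(2*t))) = 6*1 = 6)
(13683 - 1*(-35902))/K(a(15)) = (13683 - 1*(-35902))/(-203 - 1*6) = (13683 + 35902)/(-203 - 6) = 49585/(-209) = 49585*(-1/209) = -49585/209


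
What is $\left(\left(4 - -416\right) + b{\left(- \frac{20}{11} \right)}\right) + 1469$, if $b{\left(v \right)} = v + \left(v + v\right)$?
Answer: $\frac{20719}{11} \approx 1883.5$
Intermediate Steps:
$b{\left(v \right)} = 3 v$ ($b{\left(v \right)} = v + 2 v = 3 v$)
$\left(\left(4 - -416\right) + b{\left(- \frac{20}{11} \right)}\right) + 1469 = \left(\left(4 - -416\right) + 3 \left(- \frac{20}{11}\right)\right) + 1469 = \left(\left(4 + 416\right) + 3 \left(\left(-20\right) \frac{1}{11}\right)\right) + 1469 = \left(420 + 3 \left(- \frac{20}{11}\right)\right) + 1469 = \left(420 - \frac{60}{11}\right) + 1469 = \frac{4560}{11} + 1469 = \frac{20719}{11}$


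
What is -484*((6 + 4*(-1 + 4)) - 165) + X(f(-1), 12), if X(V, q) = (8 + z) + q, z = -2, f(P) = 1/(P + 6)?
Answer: 71166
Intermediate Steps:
f(P) = 1/(6 + P)
X(V, q) = 6 + q (X(V, q) = (8 - 2) + q = 6 + q)
-484*((6 + 4*(-1 + 4)) - 165) + X(f(-1), 12) = -484*((6 + 4*(-1 + 4)) - 165) + (6 + 12) = -484*((6 + 4*3) - 165) + 18 = -484*((6 + 12) - 165) + 18 = -484*(18 - 165) + 18 = -484*(-147) + 18 = 71148 + 18 = 71166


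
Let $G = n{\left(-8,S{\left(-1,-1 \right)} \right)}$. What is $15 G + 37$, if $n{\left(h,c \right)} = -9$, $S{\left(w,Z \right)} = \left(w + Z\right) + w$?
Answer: $-98$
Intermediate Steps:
$S{\left(w,Z \right)} = Z + 2 w$ ($S{\left(w,Z \right)} = \left(Z + w\right) + w = Z + 2 w$)
$G = -9$
$15 G + 37 = 15 \left(-9\right) + 37 = -135 + 37 = -98$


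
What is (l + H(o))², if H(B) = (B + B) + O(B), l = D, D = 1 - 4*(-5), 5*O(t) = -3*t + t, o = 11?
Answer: 37249/25 ≈ 1490.0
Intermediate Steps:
O(t) = -2*t/5 (O(t) = (-3*t + t)/5 = (-2*t)/5 = -2*t/5)
D = 21 (D = 1 + 20 = 21)
l = 21
H(B) = 8*B/5 (H(B) = (B + B) - 2*B/5 = 2*B - 2*B/5 = 8*B/5)
(l + H(o))² = (21 + (8/5)*11)² = (21 + 88/5)² = (193/5)² = 37249/25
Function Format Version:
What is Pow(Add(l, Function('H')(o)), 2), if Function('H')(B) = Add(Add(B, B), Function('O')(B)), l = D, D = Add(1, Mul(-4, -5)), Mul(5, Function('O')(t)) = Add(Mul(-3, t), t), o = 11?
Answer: Rational(37249, 25) ≈ 1490.0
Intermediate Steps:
Function('O')(t) = Mul(Rational(-2, 5), t) (Function('O')(t) = Mul(Rational(1, 5), Add(Mul(-3, t), t)) = Mul(Rational(1, 5), Mul(-2, t)) = Mul(Rational(-2, 5), t))
D = 21 (D = Add(1, 20) = 21)
l = 21
Function('H')(B) = Mul(Rational(8, 5), B) (Function('H')(B) = Add(Add(B, B), Mul(Rational(-2, 5), B)) = Add(Mul(2, B), Mul(Rational(-2, 5), B)) = Mul(Rational(8, 5), B))
Pow(Add(l, Function('H')(o)), 2) = Pow(Add(21, Mul(Rational(8, 5), 11)), 2) = Pow(Add(21, Rational(88, 5)), 2) = Pow(Rational(193, 5), 2) = Rational(37249, 25)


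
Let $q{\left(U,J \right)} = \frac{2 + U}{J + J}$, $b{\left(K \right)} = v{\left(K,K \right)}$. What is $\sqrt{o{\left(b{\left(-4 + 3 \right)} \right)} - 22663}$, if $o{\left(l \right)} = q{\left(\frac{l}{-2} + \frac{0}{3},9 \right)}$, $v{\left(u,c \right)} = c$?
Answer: $\frac{89 i \sqrt{103}}{6} \approx 150.54 i$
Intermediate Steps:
$b{\left(K \right)} = K$
$q{\left(U,J \right)} = \frac{2 + U}{2 J}$
$o{\left(l \right)} = \frac{1}{9} - \frac{l}{36}$ ($o{\left(l \right)} = \frac{2 + \left(\frac{l}{-2} + \frac{0}{3}\right)}{2 \cdot 9} = \frac{1}{2} \cdot \frac{1}{9} \left(2 + \left(l \left(- \frac{1}{2}\right) + 0 \cdot \frac{1}{3}\right)\right) = \frac{1}{2} \cdot \frac{1}{9} \left(2 + \left(- \frac{l}{2} + 0\right)\right) = \frac{1}{2} \cdot \frac{1}{9} \left(2 - \frac{l}{2}\right) = \frac{1}{9} - \frac{l}{36}$)
$\sqrt{o{\left(b{\left(-4 + 3 \right)} \right)} - 22663} = \sqrt{\left(\frac{1}{9} - \frac{-4 + 3}{36}\right) - 22663} = \sqrt{\left(\frac{1}{9} - - \frac{1}{36}\right) - 22663} = \sqrt{\left(\frac{1}{9} + \frac{1}{36}\right) - 22663} = \sqrt{\frac{5}{36} - 22663} = \sqrt{- \frac{815863}{36}} = \frac{89 i \sqrt{103}}{6}$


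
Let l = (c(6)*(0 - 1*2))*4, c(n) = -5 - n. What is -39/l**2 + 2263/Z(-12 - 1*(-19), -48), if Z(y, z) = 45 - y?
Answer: 8761595/147136 ≈ 59.548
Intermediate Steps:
l = 88 (l = ((-5 - 1*6)*(0 - 1*2))*4 = ((-5 - 6)*(0 - 2))*4 = -11*(-2)*4 = 22*4 = 88)
-39/l**2 + 2263/Z(-12 - 1*(-19), -48) = -39/(88**2) + 2263/(45 - (-12 - 1*(-19))) = -39/7744 + 2263/(45 - (-12 + 19)) = -39*1/7744 + 2263/(45 - 1*7) = -39/7744 + 2263/(45 - 7) = -39/7744 + 2263/38 = 8761595/147136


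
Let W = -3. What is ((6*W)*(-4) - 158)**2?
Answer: 7396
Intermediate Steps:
((6*W)*(-4) - 158)**2 = ((6*(-3))*(-4) - 158)**2 = (-18*(-4) - 158)**2 = (72 - 158)**2 = (-86)**2 = 7396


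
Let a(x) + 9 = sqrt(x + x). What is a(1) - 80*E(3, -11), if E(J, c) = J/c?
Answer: 141/11 + sqrt(2) ≈ 14.232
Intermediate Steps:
a(x) = -9 + sqrt(2)*sqrt(x) (a(x) = -9 + sqrt(x + x) = -9 + sqrt(2*x) = -9 + sqrt(2)*sqrt(x))
a(1) - 80*E(3, -11) = (-9 + sqrt(2)*sqrt(1)) - 240/(-11) = (-9 + sqrt(2)*1) - 240*(-1)/11 = (-9 + sqrt(2)) - 80*(-3/11) = (-9 + sqrt(2)) + 240/11 = 141/11 + sqrt(2)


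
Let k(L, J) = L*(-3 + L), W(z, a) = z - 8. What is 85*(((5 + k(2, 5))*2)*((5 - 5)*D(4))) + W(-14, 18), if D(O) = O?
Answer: -22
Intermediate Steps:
W(z, a) = -8 + z
85*(((5 + k(2, 5))*2)*((5 - 5)*D(4))) + W(-14, 18) = 85*(((5 + 2*(-3 + 2))*2)*((5 - 5)*4)) + (-8 - 14) = 85*(((5 + 2*(-1))*2)*(0*4)) - 22 = 85*(((5 - 2)*2)*0) - 22 = 85*((3*2)*0) - 22 = 85*(6*0) - 22 = 85*0 - 22 = 0 - 22 = -22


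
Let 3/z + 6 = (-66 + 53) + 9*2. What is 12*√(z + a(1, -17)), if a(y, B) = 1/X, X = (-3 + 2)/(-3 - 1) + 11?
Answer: 4*I*√655/5 ≈ 20.474*I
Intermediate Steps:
X = 45/4 (X = -1/(-4) + 11 = -1*(-¼) + 11 = ¼ + 11 = 45/4 ≈ 11.250)
a(y, B) = 4/45 (a(y, B) = 1/(45/4) = 4/45)
z = -3 (z = 3/(-6 + ((-66 + 53) + 9*2)) = 3/(-6 + (-13 + 18)) = 3/(-6 + 5) = 3/(-1) = 3*(-1) = -3)
12*√(z + a(1, -17)) = 12*√(-3 + 4/45) = 12*√(-131/45) = 12*(I*√655/15) = 4*I*√655/5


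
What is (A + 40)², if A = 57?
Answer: 9409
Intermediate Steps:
(A + 40)² = (57 + 40)² = 97² = 9409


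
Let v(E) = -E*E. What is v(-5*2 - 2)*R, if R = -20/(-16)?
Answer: -180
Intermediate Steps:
v(E) = -E²
R = 5/4 (R = -20*(-1/16) = 5/4 ≈ 1.2500)
v(-5*2 - 2)*R = -(-5*2 - 2)²*(5/4) = -(-10 - 2)²*(5/4) = -1*(-12)²*(5/4) = -1*144*(5/4) = -144*5/4 = -180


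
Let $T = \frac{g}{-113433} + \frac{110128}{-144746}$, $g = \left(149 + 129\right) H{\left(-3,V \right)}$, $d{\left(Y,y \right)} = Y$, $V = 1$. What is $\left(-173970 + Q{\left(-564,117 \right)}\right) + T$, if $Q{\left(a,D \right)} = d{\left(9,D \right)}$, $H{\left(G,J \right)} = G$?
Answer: $- \frac{476045556102593}{2736495503} \approx -1.7396 \cdot 10^{5}$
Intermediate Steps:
$g = -834$ ($g = \left(149 + 129\right) \left(-3\right) = 278 \left(-3\right) = -834$)
$Q{\left(a,D \right)} = 9$
$T = - \frac{2061905210}{2736495503}$ ($T = - \frac{834}{-113433} + \frac{110128}{-144746} = \left(-834\right) \left(- \frac{1}{113433}\right) + 110128 \left(- \frac{1}{144746}\right) = \frac{278}{37811} - \frac{55064}{72373} = - \frac{2061905210}{2736495503} \approx -0.75348$)
$\left(-173970 + Q{\left(-564,117 \right)}\right) + T = \left(-173970 + 9\right) - \frac{2061905210}{2736495503} = -173961 - \frac{2061905210}{2736495503} = - \frac{476045556102593}{2736495503}$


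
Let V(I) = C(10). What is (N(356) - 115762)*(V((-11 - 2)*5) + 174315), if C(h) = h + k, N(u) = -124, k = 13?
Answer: -20203333468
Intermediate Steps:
C(h) = 13 + h (C(h) = h + 13 = 13 + h)
V(I) = 23 (V(I) = 13 + 10 = 23)
(N(356) - 115762)*(V((-11 - 2)*5) + 174315) = (-124 - 115762)*(23 + 174315) = -115886*174338 = -20203333468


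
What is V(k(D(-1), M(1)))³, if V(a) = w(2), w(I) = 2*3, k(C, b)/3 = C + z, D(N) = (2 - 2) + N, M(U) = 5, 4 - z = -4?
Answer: 216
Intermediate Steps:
z = 8 (z = 4 - 1*(-4) = 4 + 4 = 8)
D(N) = N (D(N) = 0 + N = N)
k(C, b) = 24 + 3*C (k(C, b) = 3*(C + 8) = 3*(8 + C) = 24 + 3*C)
w(I) = 6
V(a) = 6
V(k(D(-1), M(1)))³ = 6³ = 216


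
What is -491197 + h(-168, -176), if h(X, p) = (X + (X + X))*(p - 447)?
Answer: -177205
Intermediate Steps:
h(X, p) = 3*X*(-447 + p) (h(X, p) = (X + 2*X)*(-447 + p) = (3*X)*(-447 + p) = 3*X*(-447 + p))
-491197 + h(-168, -176) = -491197 + 3*(-168)*(-447 - 176) = -491197 + 3*(-168)*(-623) = -491197 + 313992 = -177205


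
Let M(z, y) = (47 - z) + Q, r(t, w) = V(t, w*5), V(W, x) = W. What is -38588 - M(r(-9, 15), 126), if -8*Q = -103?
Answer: -309255/8 ≈ -38657.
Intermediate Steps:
Q = 103/8 (Q = -⅛*(-103) = 103/8 ≈ 12.875)
r(t, w) = t
M(z, y) = 479/8 - z (M(z, y) = (47 - z) + 103/8 = 479/8 - z)
-38588 - M(r(-9, 15), 126) = -38588 - (479/8 - 1*(-9)) = -38588 - (479/8 + 9) = -38588 - 1*551/8 = -38588 - 551/8 = -309255/8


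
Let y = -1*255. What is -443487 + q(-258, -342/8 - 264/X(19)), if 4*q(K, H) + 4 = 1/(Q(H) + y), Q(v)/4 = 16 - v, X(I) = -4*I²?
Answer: -13276257129/29936 ≈ -4.4349e+5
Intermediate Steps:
y = -255
Q(v) = 64 - 4*v (Q(v) = 4*(16 - v) = 64 - 4*v)
q(K, H) = -1 + 1/(4*(-191 - 4*H)) (q(K, H) = -1 + 1/(4*((64 - 4*H) - 255)) = -1 + 1/(4*(-191 - 4*H)))
-443487 + q(-258, -342/8 - 264/X(19)) = -443487 + (-765 - 16*(-342/8 - 264/((-4*19²))))/(4*(191 + 4*(-342/8 - 264/((-4*19²))))) = -443487 + (-765 - 16*(-342*⅛ - 264/((-4*361))))/(4*(191 + 4*(-342*⅛ - 264/((-4*361))))) = -443487 + (-765 - 16*(-171/4 - 264/(-1444)))/(4*(191 + 4*(-171/4 - 264/(-1444)))) = -443487 + (-765 - 16*(-171/4 - 264*(-1/1444)))/(4*(191 + 4*(-171/4 - 264*(-1/1444)))) = -443487 + (-765 - 16*(-171/4 + 66/361))/(4*(191 + 4*(-171/4 + 66/361))) = -443487 + (-765 - 16*(-61467/1444))/(4*(191 + 4*(-61467/1444))) = -443487 + (-765 + 245868/361)/(4*(191 - 61467/361)) = -443487 + (¼)*(-30297/361)/(7484/361) = -443487 + (¼)*(361/7484)*(-30297/361) = -443487 - 30297/29936 = -13276257129/29936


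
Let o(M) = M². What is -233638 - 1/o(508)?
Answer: -60293556833/258064 ≈ -2.3364e+5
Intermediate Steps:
-233638 - 1/o(508) = -233638 - 1/(508²) = -233638 - 1/258064 = -60293556833/258064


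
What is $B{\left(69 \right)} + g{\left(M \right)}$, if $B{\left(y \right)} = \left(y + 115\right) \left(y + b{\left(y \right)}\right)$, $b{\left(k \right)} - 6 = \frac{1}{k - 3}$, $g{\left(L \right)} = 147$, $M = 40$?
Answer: $\frac{460343}{33} \approx 13950.0$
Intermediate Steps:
$b{\left(k \right)} = 6 + \frac{1}{-3 + k}$ ($b{\left(k \right)} = 6 + \frac{1}{k - 3} = 6 + \frac{1}{-3 + k}$)
$B{\left(y \right)} = \left(115 + y\right) \left(y + \frac{-17 + 6 y}{-3 + y}\right)$ ($B{\left(y \right)} = \left(y + 115\right) \left(y + \frac{-17 + 6 y}{-3 + y}\right) = \left(115 + y\right) \left(y + \frac{-17 + 6 y}{-3 + y}\right)$)
$B{\left(69 \right)} + g{\left(M \right)} = \frac{-1955 + 69^{3} + 118 \cdot 69^{2} + 328 \cdot 69}{-3 + 69} + 147 = \frac{-1955 + 328509 + 118 \cdot 4761 + 22632}{66} + 147 = \frac{-1955 + 328509 + 561798 + 22632}{66} + 147 = \frac{1}{66} \cdot 910984 + 147 = \frac{455492}{33} + 147 = \frac{460343}{33}$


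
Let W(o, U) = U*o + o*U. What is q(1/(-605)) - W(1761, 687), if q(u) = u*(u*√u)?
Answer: -2419614 + I*√5/20131375 ≈ -2.4196e+6 + 1.1107e-7*I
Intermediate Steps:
W(o, U) = 2*U*o (W(o, U) = U*o + U*o = 2*U*o)
q(u) = u^(5/2) (q(u) = u*u^(3/2) = u^(5/2))
q(1/(-605)) - W(1761, 687) = (1/(-605))^(5/2) - 2*687*1761 = (-1/605)^(5/2) - 1*2419614 = I*√5/20131375 - 2419614 = -2419614 + I*√5/20131375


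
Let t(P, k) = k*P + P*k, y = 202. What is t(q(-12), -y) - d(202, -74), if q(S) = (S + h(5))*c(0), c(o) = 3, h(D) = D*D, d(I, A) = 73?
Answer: -15829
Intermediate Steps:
h(D) = D²
q(S) = 75 + 3*S (q(S) = (S + 5²)*3 = (S + 25)*3 = (25 + S)*3 = 75 + 3*S)
t(P, k) = 2*P*k (t(P, k) = P*k + P*k = 2*P*k)
t(q(-12), -y) - d(202, -74) = 2*(75 + 3*(-12))*(-1*202) - 1*73 = 2*(75 - 36)*(-202) - 73 = 2*39*(-202) - 73 = -15756 - 73 = -15829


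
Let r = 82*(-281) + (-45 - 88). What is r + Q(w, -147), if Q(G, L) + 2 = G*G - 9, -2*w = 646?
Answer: 81143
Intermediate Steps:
w = -323 (w = -½*646 = -323)
r = -23175 (r = -23042 - 133 = -23175)
Q(G, L) = -11 + G² (Q(G, L) = -2 + (G*G - 9) = -2 + (G² - 9) = -2 + (-9 + G²) = -11 + G²)
r + Q(w, -147) = -23175 + (-11 + (-323)²) = -23175 + (-11 + 104329) = -23175 + 104318 = 81143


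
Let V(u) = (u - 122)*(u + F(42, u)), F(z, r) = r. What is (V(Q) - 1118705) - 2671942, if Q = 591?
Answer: -3236289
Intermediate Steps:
V(u) = 2*u*(-122 + u) (V(u) = (u - 122)*(u + u) = (-122 + u)*(2*u) = 2*u*(-122 + u))
(V(Q) - 1118705) - 2671942 = (2*591*(-122 + 591) - 1118705) - 2671942 = (2*591*469 - 1118705) - 2671942 = (554358 - 1118705) - 2671942 = -564347 - 2671942 = -3236289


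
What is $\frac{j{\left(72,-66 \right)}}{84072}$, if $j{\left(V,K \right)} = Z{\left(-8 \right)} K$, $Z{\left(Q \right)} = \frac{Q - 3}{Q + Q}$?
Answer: $- \frac{121}{224192} \approx -0.00053972$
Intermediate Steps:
$Z{\left(Q \right)} = \frac{-3 + Q}{2 Q}$
$j{\left(V,K \right)} = \frac{11 K}{16}$ ($j{\left(V,K \right)} = \frac{-3 - 8}{2 \left(-8\right)} K = \frac{1}{2} \left(- \frac{1}{8}\right) \left(-11\right) K = \frac{11 K}{16}$)
$\frac{j{\left(72,-66 \right)}}{84072} = \frac{\frac{11}{16} \left(-66\right)}{84072} = \left(- \frac{363}{8}\right) \frac{1}{84072} = - \frac{121}{224192}$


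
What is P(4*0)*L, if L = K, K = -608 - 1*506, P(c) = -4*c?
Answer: 0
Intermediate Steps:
K = -1114 (K = -608 - 506 = -1114)
L = -1114
P(4*0)*L = -16*0*(-1114) = -4*0*(-1114) = 0*(-1114) = 0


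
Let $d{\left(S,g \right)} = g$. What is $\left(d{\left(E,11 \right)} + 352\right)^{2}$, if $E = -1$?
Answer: $131769$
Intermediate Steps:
$\left(d{\left(E,11 \right)} + 352\right)^{2} = \left(11 + 352\right)^{2} = 363^{2} = 131769$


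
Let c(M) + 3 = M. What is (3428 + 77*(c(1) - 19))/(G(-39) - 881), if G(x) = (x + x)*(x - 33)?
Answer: 1811/4735 ≈ 0.38247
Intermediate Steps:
c(M) = -3 + M
G(x) = 2*x*(-33 + x) (G(x) = (2*x)*(-33 + x) = 2*x*(-33 + x))
(3428 + 77*(c(1) - 19))/(G(-39) - 881) = (3428 + 77*((-3 + 1) - 19))/(2*(-39)*(-33 - 39) - 881) = (3428 + 77*(-2 - 19))/(2*(-39)*(-72) - 881) = (3428 + 77*(-21))/(5616 - 881) = (3428 - 1617)/4735 = 1811*(1/4735) = 1811/4735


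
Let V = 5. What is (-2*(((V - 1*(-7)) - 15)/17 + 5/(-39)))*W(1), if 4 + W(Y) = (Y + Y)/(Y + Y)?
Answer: -404/221 ≈ -1.8281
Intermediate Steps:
W(Y) = -3 (W(Y) = -4 + (Y + Y)/(Y + Y) = -4 + (2*Y)/((2*Y)) = -4 + (2*Y)*(1/(2*Y)) = -4 + 1 = -3)
(-2*(((V - 1*(-7)) - 15)/17 + 5/(-39)))*W(1) = -2*(((5 - 1*(-7)) - 15)/17 + 5/(-39))*(-3) = -2*(((5 + 7) - 15)*(1/17) + 5*(-1/39))*(-3) = -2*((12 - 15)*(1/17) - 5/39)*(-3) = -2*(-3*1/17 - 5/39)*(-3) = -2*(-3/17 - 5/39)*(-3) = -2*(-202/663)*(-3) = (404/663)*(-3) = -404/221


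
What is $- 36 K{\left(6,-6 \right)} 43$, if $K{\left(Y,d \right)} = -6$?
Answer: $9288$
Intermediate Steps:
$- 36 K{\left(6,-6 \right)} 43 = \left(-36\right) \left(-6\right) 43 = 216 \cdot 43 = 9288$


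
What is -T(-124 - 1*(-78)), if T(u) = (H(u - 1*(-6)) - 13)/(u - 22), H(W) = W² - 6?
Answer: 93/4 ≈ 23.250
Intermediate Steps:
H(W) = -6 + W²
T(u) = (-19 + (6 + u)²)/(-22 + u) (T(u) = ((-6 + (u - 1*(-6))²) - 13)/(u - 22) = ((-6 + (u + 6)²) - 13)/(-22 + u) = ((-6 + (6 + u)²) - 13)/(-22 + u) = (-19 + (6 + u)²)/(-22 + u))
-T(-124 - 1*(-78)) = -(-19 + (6 + (-124 - 1*(-78)))²)/(-22 + (-124 - 1*(-78))) = -(-19 + (6 + (-124 + 78))²)/(-22 + (-124 + 78)) = -(-19 + (6 - 46)²)/(-22 - 46) = -(-19 + (-40)²)/(-68) = -(-1)*(-19 + 1600)/68 = -(-1)*1581/68 = -1*(-93/4) = 93/4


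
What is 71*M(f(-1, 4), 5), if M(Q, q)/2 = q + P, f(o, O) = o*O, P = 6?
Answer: 1562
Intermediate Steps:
f(o, O) = O*o
M(Q, q) = 12 + 2*q (M(Q, q) = 2*(q + 6) = 2*(6 + q) = 12 + 2*q)
71*M(f(-1, 4), 5) = 71*(12 + 2*5) = 71*(12 + 10) = 71*22 = 1562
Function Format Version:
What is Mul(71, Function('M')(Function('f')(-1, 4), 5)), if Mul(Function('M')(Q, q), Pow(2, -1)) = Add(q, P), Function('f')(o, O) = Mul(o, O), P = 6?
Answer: 1562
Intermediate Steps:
Function('f')(o, O) = Mul(O, o)
Function('M')(Q, q) = Add(12, Mul(2, q)) (Function('M')(Q, q) = Mul(2, Add(q, 6)) = Mul(2, Add(6, q)) = Add(12, Mul(2, q)))
Mul(71, Function('M')(Function('f')(-1, 4), 5)) = Mul(71, Add(12, Mul(2, 5))) = Mul(71, Add(12, 10)) = Mul(71, 22) = 1562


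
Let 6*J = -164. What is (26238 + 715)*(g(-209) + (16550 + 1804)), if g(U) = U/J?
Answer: 40581919215/82 ≈ 4.9490e+8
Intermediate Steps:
J = -82/3 (J = (⅙)*(-164) = -82/3 ≈ -27.333)
g(U) = -3*U/82 (g(U) = U/(-82/3) = U*(-3/82) = -3*U/82)
(26238 + 715)*(g(-209) + (16550 + 1804)) = (26238 + 715)*(-3/82*(-209) + (16550 + 1804)) = 26953*(627/82 + 18354) = 26953*(1505655/82) = 40581919215/82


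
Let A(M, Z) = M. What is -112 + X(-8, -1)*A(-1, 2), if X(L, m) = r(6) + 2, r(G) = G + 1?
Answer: -121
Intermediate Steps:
r(G) = 1 + G
X(L, m) = 9 (X(L, m) = (1 + 6) + 2 = 7 + 2 = 9)
-112 + X(-8, -1)*A(-1, 2) = -112 + 9*(-1) = -112 - 9 = -121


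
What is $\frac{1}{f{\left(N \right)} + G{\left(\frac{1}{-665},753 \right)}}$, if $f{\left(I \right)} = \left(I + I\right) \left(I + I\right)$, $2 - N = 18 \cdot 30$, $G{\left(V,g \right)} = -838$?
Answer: $\frac{1}{1156938} \approx 8.6435 \cdot 10^{-7}$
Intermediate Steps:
$N = -538$ ($N = 2 - 18 \cdot 30 = 2 - 540 = -538$)
$f{\left(I \right)} = 4 I^{2}$ ($f{\left(I \right)} = 2 I 2 I = 4 I^{2}$)
$\frac{1}{f{\left(N \right)} + G{\left(\frac{1}{-665},753 \right)}} = \frac{1}{4 \left(-538\right)^{2} - 838} = \frac{1}{4 \cdot 289444 - 838} = \frac{1}{1157776 - 838} = \frac{1}{1156938}$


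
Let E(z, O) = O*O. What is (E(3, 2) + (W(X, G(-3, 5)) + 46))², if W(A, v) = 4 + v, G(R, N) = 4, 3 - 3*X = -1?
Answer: 3364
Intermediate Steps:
E(z, O) = O²
X = 4/3 (X = 1 - ⅓*(-1) = 1 + ⅓ = 4/3 ≈ 1.3333)
(E(3, 2) + (W(X, G(-3, 5)) + 46))² = (2² + ((4 + 4) + 46))² = (4 + (8 + 46))² = (4 + 54)² = 58² = 3364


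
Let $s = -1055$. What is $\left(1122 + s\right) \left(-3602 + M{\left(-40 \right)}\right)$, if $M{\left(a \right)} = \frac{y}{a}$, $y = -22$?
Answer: $- \frac{4825943}{20} \approx -2.413 \cdot 10^{5}$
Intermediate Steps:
$M{\left(a \right)} = - \frac{22}{a}$
$\left(1122 + s\right) \left(-3602 + M{\left(-40 \right)}\right) = \left(1122 - 1055\right) \left(-3602 - \frac{22}{-40}\right) = 67 \left(-3602 - - \frac{11}{20}\right) = 67 \left(-3602 + \frac{11}{20}\right) = 67 \left(- \frac{72029}{20}\right) = - \frac{4825943}{20}$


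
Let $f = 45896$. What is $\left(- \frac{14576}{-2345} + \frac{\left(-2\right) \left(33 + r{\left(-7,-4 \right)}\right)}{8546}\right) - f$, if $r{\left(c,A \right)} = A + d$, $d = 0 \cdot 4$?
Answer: $- \frac{459824195517}{10020185} \approx -45890.0$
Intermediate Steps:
$d = 0$
$r{\left(c,A \right)} = A$ ($r{\left(c,A \right)} = A + 0 = A$)
$\left(- \frac{14576}{-2345} + \frac{\left(-2\right) \left(33 + r{\left(-7,-4 \right)}\right)}{8546}\right) - f = \left(- \frac{14576}{-2345} + \frac{\left(-2\right) \left(33 - 4\right)}{8546}\right) - 45896 = \left(\left(-14576\right) \left(- \frac{1}{2345}\right) + \left(-2\right) 29 \cdot \frac{1}{8546}\right) - 45896 = \left(\frac{14576}{2345} - \frac{29}{4273}\right) - 45896 = \frac{62215243}{10020185} - 45896 = - \frac{459824195517}{10020185}$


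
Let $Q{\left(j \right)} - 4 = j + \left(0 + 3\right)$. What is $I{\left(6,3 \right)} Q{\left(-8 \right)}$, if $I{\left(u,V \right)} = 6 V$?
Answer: $-18$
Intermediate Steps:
$Q{\left(j \right)} = 7 + j$ ($Q{\left(j \right)} = 4 + \left(j + \left(0 + 3\right)\right) = 4 + \left(j + 3\right) = 4 + \left(3 + j\right) = 7 + j$)
$I{\left(6,3 \right)} Q{\left(-8 \right)} = 6 \cdot 3 \left(7 - 8\right) = 18 \left(-1\right) = -18$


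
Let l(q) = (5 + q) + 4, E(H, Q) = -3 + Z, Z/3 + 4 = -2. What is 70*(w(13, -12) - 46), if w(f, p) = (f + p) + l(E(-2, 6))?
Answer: -3990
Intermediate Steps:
Z = -18 (Z = -12 + 3*(-2) = -12 - 6 = -18)
E(H, Q) = -21 (E(H, Q) = -3 - 18 = -21)
l(q) = 9 + q
w(f, p) = -12 + f + p (w(f, p) = (f + p) + (9 - 21) = (f + p) - 12 = -12 + f + p)
70*(w(13, -12) - 46) = 70*((-12 + 13 - 12) - 46) = 70*(-11 - 46) = 70*(-57) = -3990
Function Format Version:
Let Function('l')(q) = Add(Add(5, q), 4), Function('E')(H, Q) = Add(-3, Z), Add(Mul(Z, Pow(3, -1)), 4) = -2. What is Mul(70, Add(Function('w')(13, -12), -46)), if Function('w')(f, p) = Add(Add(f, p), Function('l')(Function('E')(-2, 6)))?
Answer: -3990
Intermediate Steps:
Z = -18 (Z = Add(-12, Mul(3, -2)) = Add(-12, -6) = -18)
Function('E')(H, Q) = -21 (Function('E')(H, Q) = Add(-3, -18) = -21)
Function('l')(q) = Add(9, q)
Function('w')(f, p) = Add(-12, f, p) (Function('w')(f, p) = Add(Add(f, p), Add(9, -21)) = Add(Add(f, p), -12) = Add(-12, f, p))
Mul(70, Add(Function('w')(13, -12), -46)) = Mul(70, Add(Add(-12, 13, -12), -46)) = Mul(70, Add(-11, -46)) = Mul(70, -57) = -3990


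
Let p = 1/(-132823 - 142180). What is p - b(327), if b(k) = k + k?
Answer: -179851963/275003 ≈ -654.00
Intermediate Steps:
b(k) = 2*k
p = -1/275003 (p = 1/(-275003) = -1/275003 ≈ -3.6363e-6)
p - b(327) = -1/275003 - 2*327 = -1/275003 - 1*654 = -1/275003 - 654 = -179851963/275003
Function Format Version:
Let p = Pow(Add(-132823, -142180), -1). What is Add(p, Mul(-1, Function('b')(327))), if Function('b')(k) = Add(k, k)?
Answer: Rational(-179851963, 275003) ≈ -654.00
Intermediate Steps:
Function('b')(k) = Mul(2, k)
p = Rational(-1, 275003) (p = Pow(-275003, -1) = Rational(-1, 275003) ≈ -3.6363e-6)
Add(p, Mul(-1, Function('b')(327))) = Add(Rational(-1, 275003), Mul(-1, Mul(2, 327))) = Add(Rational(-1, 275003), Mul(-1, 654)) = Add(Rational(-1, 275003), -654) = Rational(-179851963, 275003)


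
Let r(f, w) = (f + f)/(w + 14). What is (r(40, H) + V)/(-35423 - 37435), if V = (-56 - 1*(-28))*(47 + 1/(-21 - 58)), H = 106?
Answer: 155825/8633673 ≈ 0.018049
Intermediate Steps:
r(f, w) = 2*f/(14 + w) (r(f, w) = (2*f)/(14 + w) = 2*f/(14 + w))
V = -103936/79 (V = (-56 + 28)*(47 + 1/(-79)) = -28*(47 - 1/79) = -28*3712/79 = -103936/79 ≈ -1315.6)
(r(40, H) + V)/(-35423 - 37435) = (2*40/(14 + 106) - 103936/79)/(-35423 - 37435) = (2*40/120 - 103936/79)/(-72858) = (2*40*(1/120) - 103936/79)*(-1/72858) = (⅔ - 103936/79)*(-1/72858) = -311650/237*(-1/72858) = 155825/8633673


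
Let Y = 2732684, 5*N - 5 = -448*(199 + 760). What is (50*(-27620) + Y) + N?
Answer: 6328793/5 ≈ 1.2658e+6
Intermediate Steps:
N = -429627/5 (N = 1 + (-448*(199 + 760))/5 = 1 + (-448*959)/5 = 1 + (1/5)*(-429632) = 1 - 429632/5 = -429627/5 ≈ -85925.)
(50*(-27620) + Y) + N = (50*(-27620) + 2732684) - 429627/5 = (-1381000 + 2732684) - 429627/5 = 1351684 - 429627/5 = 6328793/5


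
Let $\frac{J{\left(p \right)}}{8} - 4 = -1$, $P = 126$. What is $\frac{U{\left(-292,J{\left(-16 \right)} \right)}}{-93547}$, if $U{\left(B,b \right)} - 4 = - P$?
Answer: $\frac{122}{93547} \approx 0.0013042$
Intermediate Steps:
$J{\left(p \right)} = 24$ ($J{\left(p \right)} = 32 + 8 \left(-1\right) = 32 - 8 = 24$)
$U{\left(B,b \right)} = -122$ ($U{\left(B,b \right)} = 4 - 126 = -122$)
$\frac{U{\left(-292,J{\left(-16 \right)} \right)}}{-93547} = - \frac{122}{-93547} = \left(-122\right) \left(- \frac{1}{93547}\right) = \frac{122}{93547}$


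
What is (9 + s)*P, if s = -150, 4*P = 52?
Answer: -1833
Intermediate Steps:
P = 13 (P = (¼)*52 = 13)
(9 + s)*P = (9 - 150)*13 = -141*13 = -1833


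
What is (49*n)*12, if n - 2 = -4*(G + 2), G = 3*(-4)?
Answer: 24696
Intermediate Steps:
G = -12
n = 42 (n = 2 - 4*(-12 + 2) = 2 - 4*(-10) = 2 + 40 = 42)
(49*n)*12 = (49*42)*12 = 2058*12 = 24696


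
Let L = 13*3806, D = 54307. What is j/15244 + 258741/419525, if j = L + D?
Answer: 1283368917/172844300 ≈ 7.4250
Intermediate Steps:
L = 49478
j = 103785 (j = 49478 + 54307 = 103785)
j/15244 + 258741/419525 = 103785/15244 + 258741/419525 = 103785*(1/15244) + 258741*(1/419525) = 2805/412 + 258741/419525 = 1283368917/172844300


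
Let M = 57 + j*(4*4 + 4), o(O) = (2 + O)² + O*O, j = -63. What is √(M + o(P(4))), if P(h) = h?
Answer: I*√1151 ≈ 33.926*I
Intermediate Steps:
o(O) = O² + (2 + O)² (o(O) = (2 + O)² + O² = O² + (2 + O)²)
M = -1203 (M = 57 - 63*(4*4 + 4) = 57 - 63*(16 + 4) = 57 - 63*20 = 57 - 1260 = -1203)
√(M + o(P(4))) = √(-1203 + (4² + (2 + 4)²)) = √(-1203 + (16 + 6²)) = √(-1203 + (16 + 36)) = √(-1203 + 52) = √(-1151) = I*√1151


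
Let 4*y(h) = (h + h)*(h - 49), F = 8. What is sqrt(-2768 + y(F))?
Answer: 2*I*sqrt(733) ≈ 54.148*I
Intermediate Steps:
y(h) = h*(-49 + h)/2 (y(h) = ((h + h)*(h - 49))/4 = ((2*h)*(-49 + h))/4 = (2*h*(-49 + h))/4 = h*(-49 + h)/2)
sqrt(-2768 + y(F)) = sqrt(-2768 + (1/2)*8*(-49 + 8)) = sqrt(-2768 + (1/2)*8*(-41)) = sqrt(-2768 - 164) = sqrt(-2932) = 2*I*sqrt(733)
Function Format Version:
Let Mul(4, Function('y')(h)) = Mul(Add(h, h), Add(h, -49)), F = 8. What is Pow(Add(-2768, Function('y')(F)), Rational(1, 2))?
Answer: Mul(2, I, Pow(733, Rational(1, 2))) ≈ Mul(54.148, I)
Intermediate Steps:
Function('y')(h) = Mul(Rational(1, 2), h, Add(-49, h)) (Function('y')(h) = Mul(Rational(1, 4), Mul(Add(h, h), Add(h, -49))) = Mul(Rational(1, 4), Mul(Mul(2, h), Add(-49, h))) = Mul(Rational(1, 4), Mul(2, h, Add(-49, h))) = Mul(Rational(1, 2), h, Add(-49, h)))
Pow(Add(-2768, Function('y')(F)), Rational(1, 2)) = Pow(Add(-2768, Mul(Rational(1, 2), 8, Add(-49, 8))), Rational(1, 2)) = Pow(Add(-2768, Mul(Rational(1, 2), 8, -41)), Rational(1, 2)) = Pow(Add(-2768, -164), Rational(1, 2)) = Pow(-2932, Rational(1, 2)) = Mul(2, I, Pow(733, Rational(1, 2)))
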